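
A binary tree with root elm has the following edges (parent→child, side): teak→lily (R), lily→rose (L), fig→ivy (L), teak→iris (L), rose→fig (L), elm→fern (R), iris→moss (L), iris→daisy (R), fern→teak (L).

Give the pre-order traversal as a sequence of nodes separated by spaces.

Pre-order visits the node, then its left subtree, then its right subtree.
Visit elm.
At elm: no left child.
At elm: go right to fern.
  Visit fern.
  At fern: go left to teak.
    Visit teak.
    At teak: go left to iris.
      Visit iris.
      At iris: go left to moss.
        moss is a leaf — visit moss.
      At iris: go right to daisy.
        daisy is a leaf — visit daisy.
    At teak: go right to lily.
      Visit lily.
      At lily: go left to rose.
        Visit rose.
        At rose: go left to fig.
          Visit fig.
          At fig: go left to ivy.
            ivy is a leaf — visit ivy.
          At fig: no right child.
        At rose: no right child.
      At lily: no right child.
  At fern: no right child.

elm fern teak iris moss daisy lily rose fig ivy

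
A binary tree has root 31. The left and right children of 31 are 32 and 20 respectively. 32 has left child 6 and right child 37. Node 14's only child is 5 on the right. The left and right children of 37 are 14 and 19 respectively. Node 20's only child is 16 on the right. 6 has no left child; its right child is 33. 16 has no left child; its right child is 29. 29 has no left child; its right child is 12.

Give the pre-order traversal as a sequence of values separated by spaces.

31 32 6 33 37 14 5 19 20 16 29 12

Pre-order visits the node, then its left subtree, then its right subtree.
Visit 31.
At 31: go left to 32.
  Visit 32.
  At 32: go left to 6.
    Visit 6.
    At 6: no left child.
    At 6: go right to 33.
      33 is a leaf — visit 33.
  At 32: go right to 37.
    Visit 37.
    At 37: go left to 14.
      Visit 14.
      At 14: no left child.
      At 14: go right to 5.
        5 is a leaf — visit 5.
    At 37: go right to 19.
      19 is a leaf — visit 19.
At 31: go right to 20.
  Visit 20.
  At 20: no left child.
  At 20: go right to 16.
    Visit 16.
    At 16: no left child.
    At 16: go right to 29.
      Visit 29.
      At 29: no left child.
      At 29: go right to 12.
        12 is a leaf — visit 12.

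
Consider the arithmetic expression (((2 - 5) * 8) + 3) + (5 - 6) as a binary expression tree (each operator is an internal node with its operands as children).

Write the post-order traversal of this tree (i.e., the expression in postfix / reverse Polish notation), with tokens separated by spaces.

2 5 - 8 * 3 + 5 6 - +

Post-order on an expression tree gives postfix notation: for each operator, emit left operand, right operand, then the operator.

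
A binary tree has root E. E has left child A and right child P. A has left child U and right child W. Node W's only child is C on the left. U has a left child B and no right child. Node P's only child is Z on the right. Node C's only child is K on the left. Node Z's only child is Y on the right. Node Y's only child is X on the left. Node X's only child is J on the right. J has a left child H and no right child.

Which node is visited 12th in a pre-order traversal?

Pre-order visits the node, then its left subtree, then its right subtree.
Visit E.
At E: go left to A.
  Visit A.
  At A: go left to U.
    Visit U.
    At U: go left to B.
      B is a leaf — visit B.
    At U: no right child.
  At A: go right to W.
    Visit W.
    At W: go left to C.
      Visit C.
      At C: go left to K.
        K is a leaf — visit K.
      At C: no right child.
    At W: no right child.
At E: go right to P.
  Visit P.
  At P: no left child.
  At P: go right to Z.
    Visit Z.
    At Z: no left child.
    At Z: go right to Y.
      Visit Y.
      At Y: go left to X.
        Visit X.
        At X: no left child.
        At X: go right to J.
          Visit J.
          At J: go left to H.
            H is a leaf — visit H.
          At J: no right child.
      At Y: no right child.
Full pre-order sequence: E, A, U, B, W, C, K, P, Z, Y, X, J, H.

J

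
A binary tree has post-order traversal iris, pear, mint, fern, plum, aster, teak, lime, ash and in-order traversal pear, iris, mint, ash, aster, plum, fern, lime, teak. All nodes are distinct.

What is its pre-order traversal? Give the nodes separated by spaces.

ash mint pear iris lime aster plum fern teak

The last element of post-order is the root; it splits in-order into left and right subtrees.
Root ash: left subtree has 3 nodes {pear, iris, mint}, right has 5 {aster, plum, fern, lime, teak}.
  Root mint: left subtree has 2 nodes {pear, iris}, right has 0 { }.
    Root pear: left subtree has 0 nodes { }, right has 1 {iris}.
  Root lime: left subtree has 3 nodes {aster, plum, fern}, right has 1 {teak}.
    Root aster: left subtree has 0 nodes { }, right has 2 {plum, fern}.
      Root plum: left subtree has 0 nodes { }, right has 1 {fern}.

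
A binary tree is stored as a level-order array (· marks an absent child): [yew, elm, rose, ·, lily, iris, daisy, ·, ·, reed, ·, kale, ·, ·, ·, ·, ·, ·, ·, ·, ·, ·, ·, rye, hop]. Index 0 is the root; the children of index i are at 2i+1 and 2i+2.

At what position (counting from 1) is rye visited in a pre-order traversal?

Pre-order visits the node, then its left subtree, then its right subtree.
Visit yew.
At yew: go left to elm.
  Visit elm.
  At elm: no left child.
  At elm: go right to lily.
    Visit lily.
    At lily: go left to reed.
      reed is a leaf — visit reed.
    At lily: no right child.
At yew: go right to rose.
  Visit rose.
  At rose: go left to iris.
    Visit iris.
    At iris: go left to kale.
      Visit kale.
      At kale: go left to rye.
        rye is a leaf — visit rye.
      At kale: go right to hop.
        hop is a leaf — visit hop.
    At iris: no right child.
  At rose: go right to daisy.
    daisy is a leaf — visit daisy.
Full pre-order sequence: yew, elm, lily, reed, rose, iris, kale, rye, hop, daisy.

8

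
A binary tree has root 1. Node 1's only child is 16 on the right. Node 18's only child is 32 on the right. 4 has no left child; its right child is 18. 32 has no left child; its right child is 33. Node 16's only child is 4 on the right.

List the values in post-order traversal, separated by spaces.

33 32 18 4 16 1

Post-order visits the left subtree, then the right subtree, then the node.
At 1: no left child.
At 1: go right to 16.
  At 16: no left child.
  At 16: go right to 4.
    At 4: no left child.
    At 4: go right to 18.
      At 18: no left child.
      At 18: go right to 32.
        At 32: no left child.
        At 32: go right to 33.
          33 is a leaf — visit 33.
        Visit 32.
      Visit 18.
    Visit 4.
  Visit 16.
Visit 1.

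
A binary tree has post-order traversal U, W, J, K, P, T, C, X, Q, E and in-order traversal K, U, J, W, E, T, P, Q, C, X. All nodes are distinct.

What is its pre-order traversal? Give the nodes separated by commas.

The last element of post-order is the root; it splits in-order into left and right subtrees.
Root E: left subtree has 4 nodes {K, U, J, W}, right has 5 {T, P, Q, C, X}.
  Root K: left subtree has 0 nodes { }, right has 3 {U, J, W}.
    Root J: left subtree has 1 node {U}, right has 1 {W}.
  Root Q: left subtree has 2 nodes {T, P}, right has 2 {C, X}.
    Root T: left subtree has 0 nodes { }, right has 1 {P}.
    Root X: left subtree has 1 node {C}, right has 0 { }.

E, K, J, U, W, Q, T, P, X, C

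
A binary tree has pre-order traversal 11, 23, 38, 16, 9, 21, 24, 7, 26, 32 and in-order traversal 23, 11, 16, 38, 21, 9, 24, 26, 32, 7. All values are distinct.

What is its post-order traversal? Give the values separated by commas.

The first element of pre-order is the root; it splits in-order into left and right subtrees.
Root 11: left subtree has 1 node {23}, right has 8 {16, 38, 21, 9, 24, 26, 32, 7}.
  Root 38: left subtree has 1 node {16}, right has 6 {21, 9, 24, 26, 32, 7}.
    Root 9: left subtree has 1 node {21}, right has 4 {24, 26, 32, 7}.
      Root 24: left subtree has 0 nodes { }, right has 3 {26, 32, 7}.
        Root 7: left subtree has 2 nodes {26, 32}, right has 0 { }.
          Root 26: left subtree has 0 nodes { }, right has 1 {32}.

23, 16, 21, 32, 26, 7, 24, 9, 38, 11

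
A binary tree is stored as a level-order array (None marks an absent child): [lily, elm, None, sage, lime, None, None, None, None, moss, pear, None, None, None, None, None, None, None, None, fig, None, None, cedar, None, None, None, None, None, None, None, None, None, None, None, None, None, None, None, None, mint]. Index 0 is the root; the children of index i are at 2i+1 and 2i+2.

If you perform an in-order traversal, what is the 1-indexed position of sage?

In-order visits the left subtree, then the node, then the right subtree.
At lily: go left to elm.
  At elm: go left to sage.
    sage is a leaf — visit sage.
  Visit elm.
  At elm: go right to lime.
    At lime: go left to moss.
      At moss: go left to fig.
        At fig: go left to mint.
          mint is a leaf — visit mint.
        Visit fig.
        At fig: no right child.
      Visit moss.
      At moss: no right child.
    Visit lime.
    At lime: go right to pear.
      At pear: no left child.
      Visit pear.
      At pear: go right to cedar.
        cedar is a leaf — visit cedar.
Visit lily.
At lily: no right child.
Full in-order sequence: sage, elm, mint, fig, moss, lime, pear, cedar, lily.

1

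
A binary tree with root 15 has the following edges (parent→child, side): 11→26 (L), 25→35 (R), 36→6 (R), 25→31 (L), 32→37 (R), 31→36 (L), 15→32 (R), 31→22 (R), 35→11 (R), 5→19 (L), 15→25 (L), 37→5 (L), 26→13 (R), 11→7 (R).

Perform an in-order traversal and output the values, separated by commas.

In-order visits the left subtree, then the node, then the right subtree.
At 15: go left to 25.
  At 25: go left to 31.
    At 31: go left to 36.
      At 36: no left child.
      Visit 36.
      At 36: go right to 6.
        6 is a leaf — visit 6.
    Visit 31.
    At 31: go right to 22.
      22 is a leaf — visit 22.
  Visit 25.
  At 25: go right to 35.
    At 35: no left child.
    Visit 35.
    At 35: go right to 11.
      At 11: go left to 26.
        At 26: no left child.
        Visit 26.
        At 26: go right to 13.
          13 is a leaf — visit 13.
      Visit 11.
      At 11: go right to 7.
        7 is a leaf — visit 7.
Visit 15.
At 15: go right to 32.
  At 32: no left child.
  Visit 32.
  At 32: go right to 37.
    At 37: go left to 5.
      At 5: go left to 19.
        19 is a leaf — visit 19.
      Visit 5.
      At 5: no right child.
    Visit 37.
    At 37: no right child.

36, 6, 31, 22, 25, 35, 26, 13, 11, 7, 15, 32, 19, 5, 37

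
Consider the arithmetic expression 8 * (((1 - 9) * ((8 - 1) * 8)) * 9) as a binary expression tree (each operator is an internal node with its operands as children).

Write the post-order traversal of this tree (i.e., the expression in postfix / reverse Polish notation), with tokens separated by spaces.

8 1 9 - 8 1 - 8 * * 9 * *

Post-order on an expression tree gives postfix notation: for each operator, emit left operand, right operand, then the operator.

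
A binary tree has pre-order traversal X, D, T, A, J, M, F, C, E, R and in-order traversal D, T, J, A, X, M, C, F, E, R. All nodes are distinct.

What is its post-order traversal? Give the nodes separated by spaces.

The first element of pre-order is the root; it splits in-order into left and right subtrees.
Root X: left subtree has 4 nodes {D, T, J, A}, right has 5 {M, C, F, E, R}.
  Root D: left subtree has 0 nodes { }, right has 3 {T, J, A}.
    Root T: left subtree has 0 nodes { }, right has 2 {J, A}.
      Root A: left subtree has 1 node {J}, right has 0 { }.
  Root M: left subtree has 0 nodes { }, right has 4 {C, F, E, R}.
    Root F: left subtree has 1 node {C}, right has 2 {E, R}.
      Root E: left subtree has 0 nodes { }, right has 1 {R}.

J A T D C R E F M X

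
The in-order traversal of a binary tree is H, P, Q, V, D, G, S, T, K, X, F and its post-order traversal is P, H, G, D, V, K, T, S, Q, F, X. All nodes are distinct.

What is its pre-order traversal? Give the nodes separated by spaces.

The last element of post-order is the root; it splits in-order into left and right subtrees.
Root X: left subtree has 9 nodes {H, P, Q, V, D, G, S, T, K}, right has 1 {F}.
  Root Q: left subtree has 2 nodes {H, P}, right has 6 {V, D, G, S, T, K}.
    Root H: left subtree has 0 nodes { }, right has 1 {P}.
    Root S: left subtree has 3 nodes {V, D, G}, right has 2 {T, K}.
      Root V: left subtree has 0 nodes { }, right has 2 {D, G}.
        Root D: left subtree has 0 nodes { }, right has 1 {G}.
      Root T: left subtree has 0 nodes { }, right has 1 {K}.

X Q H P S V D G T K F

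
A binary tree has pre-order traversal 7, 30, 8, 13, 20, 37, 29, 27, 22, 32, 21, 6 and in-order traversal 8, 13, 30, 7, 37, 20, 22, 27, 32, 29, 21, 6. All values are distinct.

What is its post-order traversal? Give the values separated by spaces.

The first element of pre-order is the root; it splits in-order into left and right subtrees.
Root 7: left subtree has 3 nodes {8, 13, 30}, right has 8 {37, 20, 22, 27, 32, 29, 21, 6}.
  Root 30: left subtree has 2 nodes {8, 13}, right has 0 { }.
    Root 8: left subtree has 0 nodes { }, right has 1 {13}.
  Root 20: left subtree has 1 node {37}, right has 6 {22, 27, 32, 29, 21, 6}.
    Root 29: left subtree has 3 nodes {22, 27, 32}, right has 2 {21, 6}.
      Root 27: left subtree has 1 node {22}, right has 1 {32}.
      Root 21: left subtree has 0 nodes { }, right has 1 {6}.

13 8 30 37 22 32 27 6 21 29 20 7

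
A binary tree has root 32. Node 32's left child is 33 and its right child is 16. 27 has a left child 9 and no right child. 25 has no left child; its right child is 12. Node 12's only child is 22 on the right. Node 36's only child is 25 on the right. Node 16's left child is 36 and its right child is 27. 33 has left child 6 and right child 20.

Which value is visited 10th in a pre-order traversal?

Pre-order visits the node, then its left subtree, then its right subtree.
Visit 32.
At 32: go left to 33.
  Visit 33.
  At 33: go left to 6.
    6 is a leaf — visit 6.
  At 33: go right to 20.
    20 is a leaf — visit 20.
At 32: go right to 16.
  Visit 16.
  At 16: go left to 36.
    Visit 36.
    At 36: no left child.
    At 36: go right to 25.
      Visit 25.
      At 25: no left child.
      At 25: go right to 12.
        Visit 12.
        At 12: no left child.
        At 12: go right to 22.
          22 is a leaf — visit 22.
  At 16: go right to 27.
    Visit 27.
    At 27: go left to 9.
      9 is a leaf — visit 9.
    At 27: no right child.
Full pre-order sequence: 32, 33, 6, 20, 16, 36, 25, 12, 22, 27, 9.

27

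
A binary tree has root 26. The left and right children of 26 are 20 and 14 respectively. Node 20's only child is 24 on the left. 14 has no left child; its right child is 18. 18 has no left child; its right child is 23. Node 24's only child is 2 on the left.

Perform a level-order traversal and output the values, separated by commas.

Level-order visits nodes level by level from the root, left to right within each level.
Level 0: 26
Level 1: 20, 14
Level 2: 24, 18
Level 3: 2, 23

26, 20, 14, 24, 18, 2, 23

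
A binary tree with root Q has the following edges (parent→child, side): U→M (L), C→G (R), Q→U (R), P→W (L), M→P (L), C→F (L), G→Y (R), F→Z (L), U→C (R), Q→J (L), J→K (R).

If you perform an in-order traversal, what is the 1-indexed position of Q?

In-order visits the left subtree, then the node, then the right subtree.
At Q: go left to J.
  At J: no left child.
  Visit J.
  At J: go right to K.
    K is a leaf — visit K.
Visit Q.
At Q: go right to U.
  At U: go left to M.
    At M: go left to P.
      At P: go left to W.
        W is a leaf — visit W.
      Visit P.
      At P: no right child.
    Visit M.
    At M: no right child.
  Visit U.
  At U: go right to C.
    At C: go left to F.
      At F: go left to Z.
        Z is a leaf — visit Z.
      Visit F.
      At F: no right child.
    Visit C.
    At C: go right to G.
      At G: no left child.
      Visit G.
      At G: go right to Y.
        Y is a leaf — visit Y.
Full in-order sequence: J, K, Q, W, P, M, U, Z, F, C, G, Y.

3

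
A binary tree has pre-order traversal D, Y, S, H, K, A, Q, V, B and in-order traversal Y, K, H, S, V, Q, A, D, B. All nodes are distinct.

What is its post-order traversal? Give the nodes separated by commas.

K, H, V, Q, A, S, Y, B, D

The first element of pre-order is the root; it splits in-order into left and right subtrees.
Root D: left subtree has 7 nodes {Y, K, H, S, V, Q, A}, right has 1 {B}.
  Root Y: left subtree has 0 nodes { }, right has 6 {K, H, S, V, Q, A}.
    Root S: left subtree has 2 nodes {K, H}, right has 3 {V, Q, A}.
      Root H: left subtree has 1 node {K}, right has 0 { }.
      Root A: left subtree has 2 nodes {V, Q}, right has 0 { }.
        Root Q: left subtree has 1 node {V}, right has 0 { }.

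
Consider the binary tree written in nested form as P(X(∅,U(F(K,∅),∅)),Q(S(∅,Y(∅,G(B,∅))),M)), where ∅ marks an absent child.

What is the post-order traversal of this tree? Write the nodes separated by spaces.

K F U X B G Y S M Q P

Post-order visits the left subtree, then the right subtree, then the node.
At P: go left to X.
  At X: no left child.
  At X: go right to U.
    At U: go left to F.
      At F: go left to K.
        K is a leaf — visit K.
      At F: no right child.
      Visit F.
    At U: no right child.
    Visit U.
  Visit X.
At P: go right to Q.
  At Q: go left to S.
    At S: no left child.
    At S: go right to Y.
      At Y: no left child.
      At Y: go right to G.
        At G: go left to B.
          B is a leaf — visit B.
        At G: no right child.
        Visit G.
      Visit Y.
    Visit S.
  At Q: go right to M.
    M is a leaf — visit M.
  Visit Q.
Visit P.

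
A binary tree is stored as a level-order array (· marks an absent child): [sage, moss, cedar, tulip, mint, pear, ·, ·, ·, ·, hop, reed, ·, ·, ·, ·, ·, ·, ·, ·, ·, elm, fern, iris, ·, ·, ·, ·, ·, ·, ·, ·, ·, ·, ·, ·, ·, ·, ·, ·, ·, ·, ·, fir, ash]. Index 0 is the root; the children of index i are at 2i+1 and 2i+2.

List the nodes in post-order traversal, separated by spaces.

tulip fir ash elm fern hop mint moss iris reed pear cedar sage

Post-order visits the left subtree, then the right subtree, then the node.
At sage: go left to moss.
  At moss: go left to tulip.
    tulip is a leaf — visit tulip.
  At moss: go right to mint.
    At mint: no left child.
    At mint: go right to hop.
      At hop: go left to elm.
        At elm: go left to fir.
          fir is a leaf — visit fir.
        At elm: go right to ash.
          ash is a leaf — visit ash.
        Visit elm.
      At hop: go right to fern.
        fern is a leaf — visit fern.
      Visit hop.
    Visit mint.
  Visit moss.
At sage: go right to cedar.
  At cedar: go left to pear.
    At pear: go left to reed.
      At reed: go left to iris.
        iris is a leaf — visit iris.
      At reed: no right child.
      Visit reed.
    At pear: no right child.
    Visit pear.
  At cedar: no right child.
  Visit cedar.
Visit sage.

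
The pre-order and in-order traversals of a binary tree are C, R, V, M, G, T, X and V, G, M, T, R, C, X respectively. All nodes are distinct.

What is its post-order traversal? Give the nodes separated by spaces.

The first element of pre-order is the root; it splits in-order into left and right subtrees.
Root C: left subtree has 5 nodes {V, G, M, T, R}, right has 1 {X}.
  Root R: left subtree has 4 nodes {V, G, M, T}, right has 0 { }.
    Root V: left subtree has 0 nodes { }, right has 3 {G, M, T}.
      Root M: left subtree has 1 node {G}, right has 1 {T}.

G T M V R X C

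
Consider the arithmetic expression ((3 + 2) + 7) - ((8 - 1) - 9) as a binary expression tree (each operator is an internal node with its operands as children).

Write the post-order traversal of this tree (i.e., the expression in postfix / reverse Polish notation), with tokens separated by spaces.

3 2 + 7 + 8 1 - 9 - -

Post-order on an expression tree gives postfix notation: for each operator, emit left operand, right operand, then the operator.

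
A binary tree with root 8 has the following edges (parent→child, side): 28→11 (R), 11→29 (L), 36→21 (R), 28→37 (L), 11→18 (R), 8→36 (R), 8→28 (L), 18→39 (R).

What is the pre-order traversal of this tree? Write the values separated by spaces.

8 28 37 11 29 18 39 36 21

Pre-order visits the node, then its left subtree, then its right subtree.
Visit 8.
At 8: go left to 28.
  Visit 28.
  At 28: go left to 37.
    37 is a leaf — visit 37.
  At 28: go right to 11.
    Visit 11.
    At 11: go left to 29.
      29 is a leaf — visit 29.
    At 11: go right to 18.
      Visit 18.
      At 18: no left child.
      At 18: go right to 39.
        39 is a leaf — visit 39.
At 8: go right to 36.
  Visit 36.
  At 36: no left child.
  At 36: go right to 21.
    21 is a leaf — visit 21.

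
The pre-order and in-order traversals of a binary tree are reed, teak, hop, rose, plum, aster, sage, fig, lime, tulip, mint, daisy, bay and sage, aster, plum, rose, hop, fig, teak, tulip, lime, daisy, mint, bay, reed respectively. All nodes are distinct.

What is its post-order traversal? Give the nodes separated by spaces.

sage aster plum rose fig hop tulip daisy bay mint lime teak reed

The first element of pre-order is the root; it splits in-order into left and right subtrees.
Root reed: left subtree has 12 nodes {sage, aster, plum, rose, hop, fig, teak, tulip, lime, daisy, mint, bay}, right has 0 { }.
  Root teak: left subtree has 6 nodes {sage, aster, plum, rose, hop, fig}, right has 5 {tulip, lime, daisy, mint, bay}.
    Root hop: left subtree has 4 nodes {sage, aster, plum, rose}, right has 1 {fig}.
      Root rose: left subtree has 3 nodes {sage, aster, plum}, right has 0 { }.
        Root plum: left subtree has 2 nodes {sage, aster}, right has 0 { }.
          Root aster: left subtree has 1 node {sage}, right has 0 { }.
    Root lime: left subtree has 1 node {tulip}, right has 3 {daisy, mint, bay}.
      Root mint: left subtree has 1 node {daisy}, right has 1 {bay}.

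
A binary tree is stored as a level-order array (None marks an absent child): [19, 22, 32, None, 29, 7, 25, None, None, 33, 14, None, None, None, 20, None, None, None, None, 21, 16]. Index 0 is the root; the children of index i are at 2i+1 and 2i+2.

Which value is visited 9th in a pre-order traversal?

7

Pre-order visits the node, then its left subtree, then its right subtree.
Visit 19.
At 19: go left to 22.
  Visit 22.
  At 22: no left child.
  At 22: go right to 29.
    Visit 29.
    At 29: go left to 33.
      Visit 33.
      At 33: go left to 21.
        21 is a leaf — visit 21.
      At 33: go right to 16.
        16 is a leaf — visit 16.
    At 29: go right to 14.
      14 is a leaf — visit 14.
At 19: go right to 32.
  Visit 32.
  At 32: go left to 7.
    7 is a leaf — visit 7.
  At 32: go right to 25.
    Visit 25.
    At 25: no left child.
    At 25: go right to 20.
      20 is a leaf — visit 20.
Full pre-order sequence: 19, 22, 29, 33, 21, 16, 14, 32, 7, 25, 20.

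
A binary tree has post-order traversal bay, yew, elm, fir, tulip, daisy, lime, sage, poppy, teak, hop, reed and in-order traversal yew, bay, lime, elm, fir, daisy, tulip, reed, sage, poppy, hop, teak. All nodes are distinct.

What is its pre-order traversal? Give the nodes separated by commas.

The last element of post-order is the root; it splits in-order into left and right subtrees.
Root reed: left subtree has 7 nodes {yew, bay, lime, elm, fir, daisy, tulip}, right has 4 {sage, poppy, hop, teak}.
  Root lime: left subtree has 2 nodes {yew, bay}, right has 4 {elm, fir, daisy, tulip}.
    Root yew: left subtree has 0 nodes { }, right has 1 {bay}.
    Root daisy: left subtree has 2 nodes {elm, fir}, right has 1 {tulip}.
      Root fir: left subtree has 1 node {elm}, right has 0 { }.
  Root hop: left subtree has 2 nodes {sage, poppy}, right has 1 {teak}.
    Root poppy: left subtree has 1 node {sage}, right has 0 { }.

reed, lime, yew, bay, daisy, fir, elm, tulip, hop, poppy, sage, teak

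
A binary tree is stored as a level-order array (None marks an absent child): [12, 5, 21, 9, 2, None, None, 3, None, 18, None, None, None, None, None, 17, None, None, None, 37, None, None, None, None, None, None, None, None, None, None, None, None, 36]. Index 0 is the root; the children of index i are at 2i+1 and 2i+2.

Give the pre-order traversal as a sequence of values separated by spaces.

12 5 9 3 17 36 2 18 37 21

Pre-order visits the node, then its left subtree, then its right subtree.
Visit 12.
At 12: go left to 5.
  Visit 5.
  At 5: go left to 9.
    Visit 9.
    At 9: go left to 3.
      Visit 3.
      At 3: go left to 17.
        Visit 17.
        At 17: no left child.
        At 17: go right to 36.
          36 is a leaf — visit 36.
      At 3: no right child.
    At 9: no right child.
  At 5: go right to 2.
    Visit 2.
    At 2: go left to 18.
      Visit 18.
      At 18: go left to 37.
        37 is a leaf — visit 37.
      At 18: no right child.
    At 2: no right child.
At 12: go right to 21.
  21 is a leaf — visit 21.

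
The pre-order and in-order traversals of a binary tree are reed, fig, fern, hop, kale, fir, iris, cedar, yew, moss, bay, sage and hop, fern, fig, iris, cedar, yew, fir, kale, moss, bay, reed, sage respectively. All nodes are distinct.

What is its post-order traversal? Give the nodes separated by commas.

The first element of pre-order is the root; it splits in-order into left and right subtrees.
Root reed: left subtree has 10 nodes {hop, fern, fig, iris, cedar, yew, fir, kale, moss, bay}, right has 1 {sage}.
  Root fig: left subtree has 2 nodes {hop, fern}, right has 7 {iris, cedar, yew, fir, kale, moss, bay}.
    Root fern: left subtree has 1 node {hop}, right has 0 { }.
    Root kale: left subtree has 4 nodes {iris, cedar, yew, fir}, right has 2 {moss, bay}.
      Root fir: left subtree has 3 nodes {iris, cedar, yew}, right has 0 { }.
        Root iris: left subtree has 0 nodes { }, right has 2 {cedar, yew}.
          Root cedar: left subtree has 0 nodes { }, right has 1 {yew}.
      Root moss: left subtree has 0 nodes { }, right has 1 {bay}.

hop, fern, yew, cedar, iris, fir, bay, moss, kale, fig, sage, reed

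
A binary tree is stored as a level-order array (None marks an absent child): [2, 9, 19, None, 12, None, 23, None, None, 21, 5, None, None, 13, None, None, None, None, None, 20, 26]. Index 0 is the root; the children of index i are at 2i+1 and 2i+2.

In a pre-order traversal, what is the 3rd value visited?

12

Pre-order visits the node, then its left subtree, then its right subtree.
Visit 2.
At 2: go left to 9.
  Visit 9.
  At 9: no left child.
  At 9: go right to 12.
    Visit 12.
    At 12: go left to 21.
      Visit 21.
      At 21: go left to 20.
        20 is a leaf — visit 20.
      At 21: go right to 26.
        26 is a leaf — visit 26.
    At 12: go right to 5.
      5 is a leaf — visit 5.
At 2: go right to 19.
  Visit 19.
  At 19: no left child.
  At 19: go right to 23.
    Visit 23.
    At 23: go left to 13.
      13 is a leaf — visit 13.
    At 23: no right child.
Full pre-order sequence: 2, 9, 12, 21, 20, 26, 5, 19, 23, 13.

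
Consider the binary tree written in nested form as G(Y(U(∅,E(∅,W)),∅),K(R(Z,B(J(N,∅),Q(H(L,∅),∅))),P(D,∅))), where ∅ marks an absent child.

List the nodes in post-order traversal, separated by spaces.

W E U Y Z N J L H Q B R D P K G

Post-order visits the left subtree, then the right subtree, then the node.
At G: go left to Y.
  At Y: go left to U.
    At U: no left child.
    At U: go right to E.
      At E: no left child.
      At E: go right to W.
        W is a leaf — visit W.
      Visit E.
    Visit U.
  At Y: no right child.
  Visit Y.
At G: go right to K.
  At K: go left to R.
    At R: go left to Z.
      Z is a leaf — visit Z.
    At R: go right to B.
      At B: go left to J.
        At J: go left to N.
          N is a leaf — visit N.
        At J: no right child.
        Visit J.
      At B: go right to Q.
        At Q: go left to H.
          At H: go left to L.
            L is a leaf — visit L.
          At H: no right child.
          Visit H.
        At Q: no right child.
        Visit Q.
      Visit B.
    Visit R.
  At K: go right to P.
    At P: go left to D.
      D is a leaf — visit D.
    At P: no right child.
    Visit P.
  Visit K.
Visit G.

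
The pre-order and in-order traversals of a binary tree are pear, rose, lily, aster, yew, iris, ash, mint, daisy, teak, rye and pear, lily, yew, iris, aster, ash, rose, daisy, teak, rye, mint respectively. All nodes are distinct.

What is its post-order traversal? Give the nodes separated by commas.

iris, yew, ash, aster, lily, rye, teak, daisy, mint, rose, pear

The first element of pre-order is the root; it splits in-order into left and right subtrees.
Root pear: left subtree has 0 nodes { }, right has 10 {lily, yew, iris, aster, ash, rose, daisy, teak, rye, mint}.
  Root rose: left subtree has 5 nodes {lily, yew, iris, aster, ash}, right has 4 {daisy, teak, rye, mint}.
    Root lily: left subtree has 0 nodes { }, right has 4 {yew, iris, aster, ash}.
      Root aster: left subtree has 2 nodes {yew, iris}, right has 1 {ash}.
        Root yew: left subtree has 0 nodes { }, right has 1 {iris}.
    Root mint: left subtree has 3 nodes {daisy, teak, rye}, right has 0 { }.
      Root daisy: left subtree has 0 nodes { }, right has 2 {teak, rye}.
        Root teak: left subtree has 0 nodes { }, right has 1 {rye}.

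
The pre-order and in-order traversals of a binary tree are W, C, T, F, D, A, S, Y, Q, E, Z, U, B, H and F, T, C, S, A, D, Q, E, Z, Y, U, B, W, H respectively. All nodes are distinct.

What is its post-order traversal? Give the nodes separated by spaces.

The first element of pre-order is the root; it splits in-order into left and right subtrees.
Root W: left subtree has 12 nodes {F, T, C, S, A, D, Q, E, Z, Y, U, B}, right has 1 {H}.
  Root C: left subtree has 2 nodes {F, T}, right has 9 {S, A, D, Q, E, Z, Y, U, B}.
    Root T: left subtree has 1 node {F}, right has 0 { }.
    Root D: left subtree has 2 nodes {S, A}, right has 6 {Q, E, Z, Y, U, B}.
      Root A: left subtree has 1 node {S}, right has 0 { }.
      Root Y: left subtree has 3 nodes {Q, E, Z}, right has 2 {U, B}.
        Root Q: left subtree has 0 nodes { }, right has 2 {E, Z}.
          Root E: left subtree has 0 nodes { }, right has 1 {Z}.
        Root U: left subtree has 0 nodes { }, right has 1 {B}.

F T S A Z E Q B U Y D C H W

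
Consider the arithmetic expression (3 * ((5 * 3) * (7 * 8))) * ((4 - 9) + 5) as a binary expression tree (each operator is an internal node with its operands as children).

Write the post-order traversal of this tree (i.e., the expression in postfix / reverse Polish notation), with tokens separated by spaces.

3 5 3 * 7 8 * * * 4 9 - 5 + *

Post-order on an expression tree gives postfix notation: for each operator, emit left operand, right operand, then the operator.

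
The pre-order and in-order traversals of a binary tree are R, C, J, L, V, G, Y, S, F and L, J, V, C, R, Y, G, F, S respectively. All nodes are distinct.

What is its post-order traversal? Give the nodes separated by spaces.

The first element of pre-order is the root; it splits in-order into left and right subtrees.
Root R: left subtree has 4 nodes {L, J, V, C}, right has 4 {Y, G, F, S}.
  Root C: left subtree has 3 nodes {L, J, V}, right has 0 { }.
    Root J: left subtree has 1 node {L}, right has 1 {V}.
  Root G: left subtree has 1 node {Y}, right has 2 {F, S}.
    Root S: left subtree has 1 node {F}, right has 0 { }.

L V J C Y F S G R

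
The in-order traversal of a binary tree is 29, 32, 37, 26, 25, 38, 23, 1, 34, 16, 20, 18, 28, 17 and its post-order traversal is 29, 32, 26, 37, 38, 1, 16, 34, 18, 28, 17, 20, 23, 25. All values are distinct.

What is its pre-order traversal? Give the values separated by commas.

25, 37, 32, 29, 26, 23, 38, 20, 34, 1, 16, 17, 28, 18

The last element of post-order is the root; it splits in-order into left and right subtrees.
Root 25: left subtree has 4 nodes {29, 32, 37, 26}, right has 9 {38, 23, 1, 34, 16, 20, 18, 28, 17}.
  Root 37: left subtree has 2 nodes {29, 32}, right has 1 {26}.
    Root 32: left subtree has 1 node {29}, right has 0 { }.
  Root 23: left subtree has 1 node {38}, right has 7 {1, 34, 16, 20, 18, 28, 17}.
    Root 20: left subtree has 3 nodes {1, 34, 16}, right has 3 {18, 28, 17}.
      Root 34: left subtree has 1 node {1}, right has 1 {16}.
      Root 17: left subtree has 2 nodes {18, 28}, right has 0 { }.
        Root 28: left subtree has 1 node {18}, right has 0 { }.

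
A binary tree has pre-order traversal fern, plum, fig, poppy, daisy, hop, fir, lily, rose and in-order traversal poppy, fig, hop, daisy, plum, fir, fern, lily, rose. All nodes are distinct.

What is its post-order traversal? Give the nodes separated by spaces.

The first element of pre-order is the root; it splits in-order into left and right subtrees.
Root fern: left subtree has 6 nodes {poppy, fig, hop, daisy, plum, fir}, right has 2 {lily, rose}.
  Root plum: left subtree has 4 nodes {poppy, fig, hop, daisy}, right has 1 {fir}.
    Root fig: left subtree has 1 node {poppy}, right has 2 {hop, daisy}.
      Root daisy: left subtree has 1 node {hop}, right has 0 { }.
  Root lily: left subtree has 0 nodes { }, right has 1 {rose}.

poppy hop daisy fig fir plum rose lily fern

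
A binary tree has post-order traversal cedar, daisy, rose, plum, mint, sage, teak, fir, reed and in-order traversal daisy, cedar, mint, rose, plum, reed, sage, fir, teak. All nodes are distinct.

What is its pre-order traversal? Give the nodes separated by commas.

reed, mint, daisy, cedar, plum, rose, fir, sage, teak

The last element of post-order is the root; it splits in-order into left and right subtrees.
Root reed: left subtree has 5 nodes {daisy, cedar, mint, rose, plum}, right has 3 {sage, fir, teak}.
  Root mint: left subtree has 2 nodes {daisy, cedar}, right has 2 {rose, plum}.
    Root daisy: left subtree has 0 nodes { }, right has 1 {cedar}.
    Root plum: left subtree has 1 node {rose}, right has 0 { }.
  Root fir: left subtree has 1 node {sage}, right has 1 {teak}.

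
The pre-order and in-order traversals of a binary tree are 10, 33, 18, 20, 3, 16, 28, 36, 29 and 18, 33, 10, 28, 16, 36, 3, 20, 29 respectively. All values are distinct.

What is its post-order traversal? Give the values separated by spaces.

18 33 28 36 16 3 29 20 10

The first element of pre-order is the root; it splits in-order into left and right subtrees.
Root 10: left subtree has 2 nodes {18, 33}, right has 6 {28, 16, 36, 3, 20, 29}.
  Root 33: left subtree has 1 node {18}, right has 0 { }.
  Root 20: left subtree has 4 nodes {28, 16, 36, 3}, right has 1 {29}.
    Root 3: left subtree has 3 nodes {28, 16, 36}, right has 0 { }.
      Root 16: left subtree has 1 node {28}, right has 1 {36}.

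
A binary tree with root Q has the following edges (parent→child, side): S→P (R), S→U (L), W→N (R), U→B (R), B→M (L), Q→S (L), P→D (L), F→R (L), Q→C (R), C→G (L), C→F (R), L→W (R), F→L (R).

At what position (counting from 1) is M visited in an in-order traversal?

2

In-order visits the left subtree, then the node, then the right subtree.
At Q: go left to S.
  At S: go left to U.
    At U: no left child.
    Visit U.
    At U: go right to B.
      At B: go left to M.
        M is a leaf — visit M.
      Visit B.
      At B: no right child.
  Visit S.
  At S: go right to P.
    At P: go left to D.
      D is a leaf — visit D.
    Visit P.
    At P: no right child.
Visit Q.
At Q: go right to C.
  At C: go left to G.
    G is a leaf — visit G.
  Visit C.
  At C: go right to F.
    At F: go left to R.
      R is a leaf — visit R.
    Visit F.
    At F: go right to L.
      At L: no left child.
      Visit L.
      At L: go right to W.
        At W: no left child.
        Visit W.
        At W: go right to N.
          N is a leaf — visit N.
Full in-order sequence: U, M, B, S, D, P, Q, G, C, R, F, L, W, N.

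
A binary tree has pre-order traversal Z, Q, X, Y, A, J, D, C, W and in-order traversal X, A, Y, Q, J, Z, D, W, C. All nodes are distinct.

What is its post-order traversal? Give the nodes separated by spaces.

A Y X J Q W C D Z

The first element of pre-order is the root; it splits in-order into left and right subtrees.
Root Z: left subtree has 5 nodes {X, A, Y, Q, J}, right has 3 {D, W, C}.
  Root Q: left subtree has 3 nodes {X, A, Y}, right has 1 {J}.
    Root X: left subtree has 0 nodes { }, right has 2 {A, Y}.
      Root Y: left subtree has 1 node {A}, right has 0 { }.
  Root D: left subtree has 0 nodes { }, right has 2 {W, C}.
    Root C: left subtree has 1 node {W}, right has 0 { }.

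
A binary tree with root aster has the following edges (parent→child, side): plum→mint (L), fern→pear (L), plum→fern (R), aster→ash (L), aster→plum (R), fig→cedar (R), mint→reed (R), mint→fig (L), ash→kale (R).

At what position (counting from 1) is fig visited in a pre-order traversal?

Pre-order visits the node, then its left subtree, then its right subtree.
Visit aster.
At aster: go left to ash.
  Visit ash.
  At ash: no left child.
  At ash: go right to kale.
    kale is a leaf — visit kale.
At aster: go right to plum.
  Visit plum.
  At plum: go left to mint.
    Visit mint.
    At mint: go left to fig.
      Visit fig.
      At fig: no left child.
      At fig: go right to cedar.
        cedar is a leaf — visit cedar.
    At mint: go right to reed.
      reed is a leaf — visit reed.
  At plum: go right to fern.
    Visit fern.
    At fern: go left to pear.
      pear is a leaf — visit pear.
    At fern: no right child.
Full pre-order sequence: aster, ash, kale, plum, mint, fig, cedar, reed, fern, pear.

6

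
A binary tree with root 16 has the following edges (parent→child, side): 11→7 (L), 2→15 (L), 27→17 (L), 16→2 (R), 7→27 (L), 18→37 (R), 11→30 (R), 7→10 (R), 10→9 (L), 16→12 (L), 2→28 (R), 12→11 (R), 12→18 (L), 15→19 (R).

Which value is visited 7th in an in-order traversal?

In-order visits the left subtree, then the node, then the right subtree.
At 16: go left to 12.
  At 12: go left to 18.
    At 18: no left child.
    Visit 18.
    At 18: go right to 37.
      37 is a leaf — visit 37.
  Visit 12.
  At 12: go right to 11.
    At 11: go left to 7.
      At 7: go left to 27.
        At 27: go left to 17.
          17 is a leaf — visit 17.
        Visit 27.
        At 27: no right child.
      Visit 7.
      At 7: go right to 10.
        At 10: go left to 9.
          9 is a leaf — visit 9.
        Visit 10.
        At 10: no right child.
    Visit 11.
    At 11: go right to 30.
      30 is a leaf — visit 30.
Visit 16.
At 16: go right to 2.
  At 2: go left to 15.
    At 15: no left child.
    Visit 15.
    At 15: go right to 19.
      19 is a leaf — visit 19.
  Visit 2.
  At 2: go right to 28.
    28 is a leaf — visit 28.
Full in-order sequence: 18, 37, 12, 17, 27, 7, 9, 10, 11, 30, 16, 15, 19, 2, 28.

9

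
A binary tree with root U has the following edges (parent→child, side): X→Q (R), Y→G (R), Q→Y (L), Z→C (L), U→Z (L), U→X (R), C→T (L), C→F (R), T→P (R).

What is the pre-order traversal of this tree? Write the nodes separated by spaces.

U Z C T P F X Q Y G

Pre-order visits the node, then its left subtree, then its right subtree.
Visit U.
At U: go left to Z.
  Visit Z.
  At Z: go left to C.
    Visit C.
    At C: go left to T.
      Visit T.
      At T: no left child.
      At T: go right to P.
        P is a leaf — visit P.
    At C: go right to F.
      F is a leaf — visit F.
  At Z: no right child.
At U: go right to X.
  Visit X.
  At X: no left child.
  At X: go right to Q.
    Visit Q.
    At Q: go left to Y.
      Visit Y.
      At Y: no left child.
      At Y: go right to G.
        G is a leaf — visit G.
    At Q: no right child.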